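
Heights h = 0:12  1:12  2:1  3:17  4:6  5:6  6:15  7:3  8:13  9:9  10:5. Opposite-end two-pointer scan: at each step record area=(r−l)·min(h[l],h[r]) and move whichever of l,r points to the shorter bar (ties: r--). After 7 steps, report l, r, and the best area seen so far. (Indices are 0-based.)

l=3, r=6, best area=96

[0,10] min(12,5)*10=50 best=50 * → r--
[0,9] min(12,9)*9=81 best=81 * → r--
[0,8] min(12,13)*8=96 best=96 * → l++
[1,8] min(12,13)*7=84 best=96 → l++
[2,8] min(1,13)*6=6 best=96 → l++
[3,8] min(17,13)*5=65 best=96 → r--
[3,7] min(17,3)*4=12 best=96 → r--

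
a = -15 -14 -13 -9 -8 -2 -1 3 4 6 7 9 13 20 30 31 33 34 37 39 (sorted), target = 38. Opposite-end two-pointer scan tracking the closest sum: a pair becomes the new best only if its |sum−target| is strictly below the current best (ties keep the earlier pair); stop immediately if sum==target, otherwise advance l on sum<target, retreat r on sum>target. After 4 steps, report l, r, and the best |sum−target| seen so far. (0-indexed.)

l=4, r=19, best |Δ|=8

[0,19] -15+39=24 d=14 * → l++
[1,19] -14+39=25 d=13 * → l++
[2,19] -13+39=26 d=12 * → l++
[3,19] -9+39=30 d=8 * → l++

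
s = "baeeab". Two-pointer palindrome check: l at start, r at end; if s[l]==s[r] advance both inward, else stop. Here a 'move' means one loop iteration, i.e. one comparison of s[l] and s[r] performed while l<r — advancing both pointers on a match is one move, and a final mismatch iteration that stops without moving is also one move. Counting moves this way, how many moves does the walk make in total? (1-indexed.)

l=1 r=6: 'b'=='b', l++,r--
l=2 r=5: 'a'=='a', l++,r--
l=3 r=4: 'e'=='e', l++,r--

3 moves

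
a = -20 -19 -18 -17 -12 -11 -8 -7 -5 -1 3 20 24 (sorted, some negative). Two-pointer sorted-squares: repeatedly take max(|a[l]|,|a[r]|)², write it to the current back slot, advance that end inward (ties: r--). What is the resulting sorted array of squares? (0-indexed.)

[1, 9, 25, 49, 64, 121, 144, 289, 324, 361, 400, 400, 576]

[0,12] |-20|<=|24| out[12]=576 → r--
[0,11] |-20|<=|20| out[11]=400 → r--
[0,10] |-20|>|3| out[10]=400 → l++
[1,10] |-19|>|3| out[9]=361 → l++
[2,10] |-18|>|3| out[8]=324 → l++
[3,10] |-17|>|3| out[7]=289 → l++
[4,10] |-12|>|3| out[6]=144 → l++
[5,10] |-11|>|3| out[5]=121 → l++
[6,10] |-8|>|3| out[4]=64 → l++
[7,10] |-7|>|3| out[3]=49 → l++
[8,10] |-5|>|3| out[2]=25 → l++
[9,10] |-1|<=|3| out[1]=9 → r--
[9,9] |-1|<=|-1| out[0]=1 → r--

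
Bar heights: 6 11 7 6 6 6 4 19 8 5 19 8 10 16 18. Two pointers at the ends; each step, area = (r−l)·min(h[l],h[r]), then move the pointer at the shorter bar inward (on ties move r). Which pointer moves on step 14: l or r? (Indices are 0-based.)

l=0 r=14: min(6,18)*14=84 best=84 *, l++
l=1 r=14: min(11,18)*13=143 best=143 *, l++
l=2 r=14: min(7,18)*12=84 best=143, l++
l=3 r=14: min(6,18)*11=66 best=143, l++
l=4 r=14: min(6,18)*10=60 best=143, l++
l=5 r=14: min(6,18)*9=54 best=143, l++
l=6 r=14: min(4,18)*8=32 best=143, l++
l=7 r=14: min(19,18)*7=126 best=143, r--
l=7 r=13: min(19,16)*6=96 best=143, r--
l=7 r=12: min(19,10)*5=50 best=143, r--
l=7 r=11: min(19,8)*4=32 best=143, r--
l=7 r=10: min(19,19)*3=57 best=143, r--
l=7 r=9: min(19,5)*2=10 best=143, r--
l=7 r=8: min(19,8)*1=8 best=143, r--

r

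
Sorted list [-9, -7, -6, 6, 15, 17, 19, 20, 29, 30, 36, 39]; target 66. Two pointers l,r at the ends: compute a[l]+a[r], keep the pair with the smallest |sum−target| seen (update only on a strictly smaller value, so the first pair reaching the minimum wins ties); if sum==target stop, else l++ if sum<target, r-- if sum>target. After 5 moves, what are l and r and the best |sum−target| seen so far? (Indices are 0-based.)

l=0 r=11: -9+39=30 d=36 *, l++
l=1 r=11: -7+39=32 d=34 *, l++
l=2 r=11: -6+39=33 d=33 *, l++
l=3 r=11: 6+39=45 d=21 *, l++
l=4 r=11: 15+39=54 d=12 *, l++

l=5, r=11, best |Δ|=12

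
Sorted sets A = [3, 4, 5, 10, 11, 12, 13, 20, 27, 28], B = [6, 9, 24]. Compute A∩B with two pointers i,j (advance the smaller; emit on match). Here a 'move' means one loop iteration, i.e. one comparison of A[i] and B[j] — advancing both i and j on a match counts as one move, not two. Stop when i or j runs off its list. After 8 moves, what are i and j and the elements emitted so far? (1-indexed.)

i=1 j=1: 3<6, i++
i=2 j=1: 4<6, i++
i=3 j=1: 5<6, i++
i=4 j=1: 10>6, j++
i=4 j=2: 10>9, j++
i=4 j=3: 10<24, i++
i=5 j=3: 11<24, i++
i=6 j=3: 12<24, i++

i=7, j=3, emitted=[]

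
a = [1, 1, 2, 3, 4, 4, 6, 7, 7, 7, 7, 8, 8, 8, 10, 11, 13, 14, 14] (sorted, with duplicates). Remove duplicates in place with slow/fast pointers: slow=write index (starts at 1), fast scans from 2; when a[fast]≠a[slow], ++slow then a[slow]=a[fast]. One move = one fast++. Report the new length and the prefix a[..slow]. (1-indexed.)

slow=1 fast=2: a[fast]=1=a[slow] dup, fast++
slow=1 fast=3: a[fast]=2≠a[slow]=1 write a[2]=2, slow++,fast++
slow=2 fast=4: a[fast]=3≠a[slow]=2 write a[3]=3, slow++,fast++
slow=3 fast=5: a[fast]=4≠a[slow]=3 write a[4]=4, slow++,fast++
slow=4 fast=6: a[fast]=4=a[slow] dup, fast++
slow=4 fast=7: a[fast]=6≠a[slow]=4 write a[5]=6, slow++,fast++
slow=5 fast=8: a[fast]=7≠a[slow]=6 write a[6]=7, slow++,fast++
slow=6 fast=9: a[fast]=7=a[slow] dup, fast++
slow=6 fast=10: a[fast]=7=a[slow] dup, fast++
slow=6 fast=11: a[fast]=7=a[slow] dup, fast++
slow=6 fast=12: a[fast]=8≠a[slow]=7 write a[7]=8, slow++,fast++
slow=7 fast=13: a[fast]=8=a[slow] dup, fast++
slow=7 fast=14: a[fast]=8=a[slow] dup, fast++
slow=7 fast=15: a[fast]=10≠a[slow]=8 write a[8]=10, slow++,fast++
slow=8 fast=16: a[fast]=11≠a[slow]=10 write a[9]=11, slow++,fast++
slow=9 fast=17: a[fast]=13≠a[slow]=11 write a[10]=13, slow++,fast++
slow=10 fast=18: a[fast]=14≠a[slow]=13 write a[11]=14, slow++,fast++
slow=11 fast=19: a[fast]=14=a[slow] dup, fast++

length 11; prefix = [1, 2, 3, 4, 6, 7, 8, 10, 11, 13, 14]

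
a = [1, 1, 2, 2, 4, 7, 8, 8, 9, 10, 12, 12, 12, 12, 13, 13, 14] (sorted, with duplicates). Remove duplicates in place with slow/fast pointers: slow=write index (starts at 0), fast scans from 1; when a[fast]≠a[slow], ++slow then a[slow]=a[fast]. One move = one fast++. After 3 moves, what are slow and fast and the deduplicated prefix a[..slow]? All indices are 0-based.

slow=1, fast=4, prefix=[1, 2]

(s=0,f=1) a[fast]=1=a[slow] dup → fast++
(s=0,f=2) a[fast]=2≠a[slow]=1 write a[1]=2 → slow++,fast++
(s=1,f=3) a[fast]=2=a[slow] dup → fast++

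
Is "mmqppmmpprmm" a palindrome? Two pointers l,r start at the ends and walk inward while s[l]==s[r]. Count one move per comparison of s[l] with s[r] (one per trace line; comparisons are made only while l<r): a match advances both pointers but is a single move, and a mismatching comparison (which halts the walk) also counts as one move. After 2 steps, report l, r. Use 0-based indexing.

l=0 r=11: 'm'=='m', l++,r--
l=1 r=10: 'm'=='m', l++,r--

l=2, r=9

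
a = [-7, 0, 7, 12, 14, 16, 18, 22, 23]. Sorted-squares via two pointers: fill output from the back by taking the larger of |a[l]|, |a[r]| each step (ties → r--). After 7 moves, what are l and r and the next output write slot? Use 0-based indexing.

l=0 r=8: |-7|<=|23| out[8]=529, r--
l=0 r=7: |-7|<=|22| out[7]=484, r--
l=0 r=6: |-7|<=|18| out[6]=324, r--
l=0 r=5: |-7|<=|16| out[5]=256, r--
l=0 r=4: |-7|<=|14| out[4]=196, r--
l=0 r=3: |-7|<=|12| out[3]=144, r--
l=0 r=2: |-7|<=|7| out[2]=49, r--

l=0, r=1, next write slot=1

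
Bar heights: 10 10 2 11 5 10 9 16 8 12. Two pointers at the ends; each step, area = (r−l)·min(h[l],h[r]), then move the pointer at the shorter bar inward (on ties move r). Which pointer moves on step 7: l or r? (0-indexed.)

[0,9] min(10,12)*9=90 best=90 * → l++
[1,9] min(10,12)*8=80 best=90 → l++
[2,9] min(2,12)*7=14 best=90 → l++
[3,9] min(11,12)*6=66 best=90 → l++
[4,9] min(5,12)*5=25 best=90 → l++
[5,9] min(10,12)*4=40 best=90 → l++
[6,9] min(9,12)*3=27 best=90 → l++

l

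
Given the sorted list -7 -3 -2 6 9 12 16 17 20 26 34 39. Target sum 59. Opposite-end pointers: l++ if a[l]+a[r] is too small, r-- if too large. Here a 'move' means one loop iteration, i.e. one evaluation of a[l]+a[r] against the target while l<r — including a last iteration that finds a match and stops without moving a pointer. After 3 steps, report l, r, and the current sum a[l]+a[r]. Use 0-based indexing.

l=3, r=11, sum=45

l=0 r=11: -7+39=32 <59, l++
l=1 r=11: -3+39=36 <59, l++
l=2 r=11: -2+39=37 <59, l++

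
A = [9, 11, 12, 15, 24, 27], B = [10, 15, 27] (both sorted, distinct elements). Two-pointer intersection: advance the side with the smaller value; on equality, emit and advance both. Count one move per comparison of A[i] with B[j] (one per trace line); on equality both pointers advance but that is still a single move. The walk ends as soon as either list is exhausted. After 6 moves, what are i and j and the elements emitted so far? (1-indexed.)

i=1 j=1: 9<10, i++
i=2 j=1: 11>10, j++
i=2 j=2: 11<15, i++
i=3 j=2: 12<15, i++
i=4 j=2: 15==15 emit, i++,j++
i=5 j=3: 24<27, i++

i=6, j=3, emitted=[15]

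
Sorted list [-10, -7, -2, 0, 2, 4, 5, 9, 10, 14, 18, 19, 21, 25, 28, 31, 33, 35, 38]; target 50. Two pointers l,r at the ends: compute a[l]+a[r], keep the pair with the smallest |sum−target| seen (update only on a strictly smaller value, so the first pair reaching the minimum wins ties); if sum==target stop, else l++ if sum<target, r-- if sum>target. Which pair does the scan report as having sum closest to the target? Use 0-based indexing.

[0,18] -10+38=28 d=22 * → l++
[1,18] -7+38=31 d=19 * → l++
[2,18] -2+38=36 d=14 * → l++
[3,18] 0+38=38 d=12 * → l++
[4,18] 2+38=40 d=10 * → l++
[5,18] 4+38=42 d=8 * → l++
[6,18] 5+38=43 d=7 * → l++
[7,18] 9+38=47 d=3 * → l++
[8,18] 10+38=48 d=2 * → l++
[9,18] 14+38=52 d=2 → r--
[9,17] 14+35=49 d=1 * → l++
[10,17] 18+35=53 d=3 → r--
[10,16] 18+33=51 d=1 → r--
[10,15] 18+31=49 d=1 → l++
[11,15] 19+31=50 d=0 * → stop

pair (19, 31) with sum 50 (|Δ|=0)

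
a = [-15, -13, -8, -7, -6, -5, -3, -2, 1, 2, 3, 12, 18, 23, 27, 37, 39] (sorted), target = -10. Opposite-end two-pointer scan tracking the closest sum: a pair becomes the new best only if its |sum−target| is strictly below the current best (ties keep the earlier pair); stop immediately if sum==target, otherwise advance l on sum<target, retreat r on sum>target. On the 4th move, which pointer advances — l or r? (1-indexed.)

r

[1,17] -15+39=24 d=34 * → r--
[1,16] -15+37=22 d=32 * → r--
[1,15] -15+27=12 d=22 * → r--
[1,14] -15+23=8 d=18 * → r--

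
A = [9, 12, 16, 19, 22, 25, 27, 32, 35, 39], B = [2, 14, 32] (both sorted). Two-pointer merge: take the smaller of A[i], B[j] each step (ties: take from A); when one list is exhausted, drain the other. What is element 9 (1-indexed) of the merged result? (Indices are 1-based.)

i=1 j=1: A[i]=9>B[j]=2 take 2, j++
i=1 j=2: A[i]=9<=B[j]=14 take 9, i++
i=2 j=2: A[i]=12<=B[j]=14 take 12, i++
i=3 j=2: A[i]=16>B[j]=14 take 14, j++
i=3 j=3: A[i]=16<=B[j]=32 take 16, i++
i=4 j=3: A[i]=19<=B[j]=32 take 19, i++
i=5 j=3: A[i]=22<=B[j]=32 take 22, i++
i=6 j=3: A[i]=25<=B[j]=32 take 25, i++
i=7 j=3: A[i]=27<=B[j]=32 take 27, i++
i=8 j=3: A[i]=32<=B[j]=32 take 32, i++
i=9 j=3: A[i]=35>B[j]=32 take 32, j++
i=9 j=4: B done, take A[i]=35, i++
i=10 j=4: B done, take A[i]=39, i++

merged[9] = 27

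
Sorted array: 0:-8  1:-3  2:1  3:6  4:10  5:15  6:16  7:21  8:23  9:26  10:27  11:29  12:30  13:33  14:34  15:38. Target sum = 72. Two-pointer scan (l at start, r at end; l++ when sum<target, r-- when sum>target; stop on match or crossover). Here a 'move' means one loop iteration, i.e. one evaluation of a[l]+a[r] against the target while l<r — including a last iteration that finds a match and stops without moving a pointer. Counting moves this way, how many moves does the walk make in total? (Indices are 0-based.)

l=0 r=15: -8+38=30 <72, l++
l=1 r=15: -3+38=35 <72, l++
l=2 r=15: 1+38=39 <72, l++
l=3 r=15: 6+38=44 <72, l++
l=4 r=15: 10+38=48 <72, l++
l=5 r=15: 15+38=53 <72, l++
l=6 r=15: 16+38=54 <72, l++
l=7 r=15: 21+38=59 <72, l++
l=8 r=15: 23+38=61 <72, l++
l=9 r=15: 26+38=64 <72, l++
l=10 r=15: 27+38=65 <72, l++
l=11 r=15: 29+38=67 <72, l++
l=12 r=15: 30+38=68 <72, l++
l=13 r=15: 33+38=71 <72, l++
l=14 r=15: 34+38=72, found

15 moves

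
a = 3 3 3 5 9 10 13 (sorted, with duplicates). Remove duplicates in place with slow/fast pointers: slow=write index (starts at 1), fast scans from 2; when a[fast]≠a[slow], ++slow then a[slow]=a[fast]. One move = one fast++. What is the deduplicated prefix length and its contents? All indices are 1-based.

(s=1,f=2) a[fast]=3=a[slow] dup → fast++
(s=1,f=3) a[fast]=3=a[slow] dup → fast++
(s=1,f=4) a[fast]=5≠a[slow]=3 write a[2]=5 → slow++,fast++
(s=2,f=5) a[fast]=9≠a[slow]=5 write a[3]=9 → slow++,fast++
(s=3,f=6) a[fast]=10≠a[slow]=9 write a[4]=10 → slow++,fast++
(s=4,f=7) a[fast]=13≠a[slow]=10 write a[5]=13 → slow++,fast++

length 5; prefix = [3, 5, 9, 10, 13]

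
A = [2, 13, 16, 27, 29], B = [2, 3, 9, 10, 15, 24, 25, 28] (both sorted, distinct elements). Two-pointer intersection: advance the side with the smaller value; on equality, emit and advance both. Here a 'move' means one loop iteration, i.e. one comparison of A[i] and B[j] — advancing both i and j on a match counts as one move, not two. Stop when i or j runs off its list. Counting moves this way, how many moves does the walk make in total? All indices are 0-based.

11 moves

i=0 j=0: 2==2 emit, i++,j++
i=1 j=1: 13>3, j++
i=1 j=2: 13>9, j++
i=1 j=3: 13>10, j++
i=1 j=4: 13<15, i++
i=2 j=4: 16>15, j++
i=2 j=5: 16<24, i++
i=3 j=5: 27>24, j++
i=3 j=6: 27>25, j++
i=3 j=7: 27<28, i++
i=4 j=7: 29>28, j++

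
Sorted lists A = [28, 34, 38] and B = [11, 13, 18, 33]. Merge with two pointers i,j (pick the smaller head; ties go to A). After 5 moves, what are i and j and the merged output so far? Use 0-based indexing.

i=1, j=4, merged so far=[11, 13, 18, 28, 33]

i=0 j=0: A[i]=28>B[j]=11 take 11, j++
i=0 j=1: A[i]=28>B[j]=13 take 13, j++
i=0 j=2: A[i]=28>B[j]=18 take 18, j++
i=0 j=3: A[i]=28<=B[j]=33 take 28, i++
i=1 j=3: A[i]=34>B[j]=33 take 33, j++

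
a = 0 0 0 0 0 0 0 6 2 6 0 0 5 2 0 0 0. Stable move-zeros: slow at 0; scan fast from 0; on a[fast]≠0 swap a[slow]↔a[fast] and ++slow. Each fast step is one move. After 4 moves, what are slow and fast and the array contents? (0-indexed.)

slow=0, fast=4, a=[0, 0, 0, 0, 0, 0, 0, 6, 2, 6, 0, 0, 5, 2, 0, 0, 0]

slow=0 fast=0: a[fast]=0, fast++
slow=0 fast=1: a[fast]=0, fast++
slow=0 fast=2: a[fast]=0, fast++
slow=0 fast=3: a[fast]=0, fast++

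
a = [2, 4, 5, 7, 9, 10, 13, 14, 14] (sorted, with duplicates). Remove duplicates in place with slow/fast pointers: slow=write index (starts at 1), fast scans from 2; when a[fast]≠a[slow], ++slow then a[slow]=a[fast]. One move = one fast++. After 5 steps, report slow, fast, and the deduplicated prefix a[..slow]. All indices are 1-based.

slow=1 fast=2: a[fast]=4≠a[slow]=2 write a[2]=4, slow++,fast++
slow=2 fast=3: a[fast]=5≠a[slow]=4 write a[3]=5, slow++,fast++
slow=3 fast=4: a[fast]=7≠a[slow]=5 write a[4]=7, slow++,fast++
slow=4 fast=5: a[fast]=9≠a[slow]=7 write a[5]=9, slow++,fast++
slow=5 fast=6: a[fast]=10≠a[slow]=9 write a[6]=10, slow++,fast++

slow=6, fast=7, prefix=[2, 4, 5, 7, 9, 10]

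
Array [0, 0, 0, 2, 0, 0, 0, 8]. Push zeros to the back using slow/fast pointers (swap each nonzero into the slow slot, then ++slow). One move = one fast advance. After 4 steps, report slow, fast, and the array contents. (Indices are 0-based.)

slow=1, fast=4, a=[2, 0, 0, 0, 0, 0, 0, 8]

slow=0 fast=0: a[fast]=0, fast++
slow=0 fast=1: a[fast]=0, fast++
slow=0 fast=2: a[fast]=0, fast++
slow=0 fast=3: a[fast]=2≠0 swap→a[0]=2, slow++,fast++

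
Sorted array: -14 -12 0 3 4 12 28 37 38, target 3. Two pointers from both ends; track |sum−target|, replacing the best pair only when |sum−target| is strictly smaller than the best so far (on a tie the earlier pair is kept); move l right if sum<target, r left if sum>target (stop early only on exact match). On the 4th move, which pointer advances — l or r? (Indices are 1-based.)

l

[1,9] -14+38=24 d=21 * → r--
[1,8] -14+37=23 d=20 * → r--
[1,7] -14+28=14 d=11 * → r--
[1,6] -14+12=-2 d=5 * → l++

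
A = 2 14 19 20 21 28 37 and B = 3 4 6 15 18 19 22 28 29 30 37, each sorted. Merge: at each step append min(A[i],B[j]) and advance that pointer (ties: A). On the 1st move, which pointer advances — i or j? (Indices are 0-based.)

i

[i=0,j=0] A[i]=2<=B[j]=3 take 2 → i++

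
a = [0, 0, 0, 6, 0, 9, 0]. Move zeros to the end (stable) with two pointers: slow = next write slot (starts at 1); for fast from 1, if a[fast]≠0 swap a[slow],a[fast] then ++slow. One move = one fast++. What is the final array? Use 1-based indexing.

[6, 9, 0, 0, 0, 0, 0]

(s=1,f=1) a[fast]=0 → fast++
(s=1,f=2) a[fast]=0 → fast++
(s=1,f=3) a[fast]=0 → fast++
(s=1,f=4) a[fast]=6≠0 swap→a[1]=6 → slow++,fast++
(s=2,f=5) a[fast]=0 → fast++
(s=2,f=6) a[fast]=9≠0 swap→a[2]=9 → slow++,fast++
(s=3,f=7) a[fast]=0 → fast++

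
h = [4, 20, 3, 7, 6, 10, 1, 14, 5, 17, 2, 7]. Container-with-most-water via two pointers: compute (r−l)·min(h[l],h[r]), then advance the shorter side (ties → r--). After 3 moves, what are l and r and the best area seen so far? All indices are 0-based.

l=1, r=9, best area=70

[0,11] min(4,7)*11=44 best=44 * → l++
[1,11] min(20,7)*10=70 best=70 * → r--
[1,10] min(20,2)*9=18 best=70 → r--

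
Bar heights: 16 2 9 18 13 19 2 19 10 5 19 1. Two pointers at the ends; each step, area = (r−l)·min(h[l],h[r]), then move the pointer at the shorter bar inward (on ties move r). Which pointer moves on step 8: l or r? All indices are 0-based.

r

[0,11] min(16,1)*11=11 best=11 * → r--
[0,10] min(16,19)*10=160 best=160 * → l++
[1,10] min(2,19)*9=18 best=160 → l++
[2,10] min(9,19)*8=72 best=160 → l++
[3,10] min(18,19)*7=126 best=160 → l++
[4,10] min(13,19)*6=78 best=160 → l++
[5,10] min(19,19)*5=95 best=160 → r--
[5,9] min(19,5)*4=20 best=160 → r--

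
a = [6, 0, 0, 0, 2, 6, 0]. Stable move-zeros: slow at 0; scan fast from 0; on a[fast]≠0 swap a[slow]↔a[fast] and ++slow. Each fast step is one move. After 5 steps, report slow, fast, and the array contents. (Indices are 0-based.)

slow=2, fast=5, a=[6, 2, 0, 0, 0, 6, 0]

slow=0 fast=0: a[fast]=6≠0 swap→a[0]=6, slow++,fast++
slow=1 fast=1: a[fast]=0, fast++
slow=1 fast=2: a[fast]=0, fast++
slow=1 fast=3: a[fast]=0, fast++
slow=1 fast=4: a[fast]=2≠0 swap→a[1]=2, slow++,fast++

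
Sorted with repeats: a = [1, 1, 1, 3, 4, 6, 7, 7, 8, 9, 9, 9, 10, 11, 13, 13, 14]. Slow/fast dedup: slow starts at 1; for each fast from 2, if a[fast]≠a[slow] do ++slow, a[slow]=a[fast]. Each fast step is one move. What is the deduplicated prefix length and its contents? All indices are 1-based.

slow=1 fast=2: a[fast]=1=a[slow] dup, fast++
slow=1 fast=3: a[fast]=1=a[slow] dup, fast++
slow=1 fast=4: a[fast]=3≠a[slow]=1 write a[2]=3, slow++,fast++
slow=2 fast=5: a[fast]=4≠a[slow]=3 write a[3]=4, slow++,fast++
slow=3 fast=6: a[fast]=6≠a[slow]=4 write a[4]=6, slow++,fast++
slow=4 fast=7: a[fast]=7≠a[slow]=6 write a[5]=7, slow++,fast++
slow=5 fast=8: a[fast]=7=a[slow] dup, fast++
slow=5 fast=9: a[fast]=8≠a[slow]=7 write a[6]=8, slow++,fast++
slow=6 fast=10: a[fast]=9≠a[slow]=8 write a[7]=9, slow++,fast++
slow=7 fast=11: a[fast]=9=a[slow] dup, fast++
slow=7 fast=12: a[fast]=9=a[slow] dup, fast++
slow=7 fast=13: a[fast]=10≠a[slow]=9 write a[8]=10, slow++,fast++
slow=8 fast=14: a[fast]=11≠a[slow]=10 write a[9]=11, slow++,fast++
slow=9 fast=15: a[fast]=13≠a[slow]=11 write a[10]=13, slow++,fast++
slow=10 fast=16: a[fast]=13=a[slow] dup, fast++
slow=10 fast=17: a[fast]=14≠a[slow]=13 write a[11]=14, slow++,fast++

length 11; prefix = [1, 3, 4, 6, 7, 8, 9, 10, 11, 13, 14]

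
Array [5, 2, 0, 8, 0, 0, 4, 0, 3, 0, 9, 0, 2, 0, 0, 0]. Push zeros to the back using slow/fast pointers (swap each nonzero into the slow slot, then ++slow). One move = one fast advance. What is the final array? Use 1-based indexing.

[5, 2, 8, 4, 3, 9, 2, 0, 0, 0, 0, 0, 0, 0, 0, 0]

slow=1 fast=1: a[fast]=5≠0 swap→a[1]=5, slow++,fast++
slow=2 fast=2: a[fast]=2≠0 swap→a[2]=2, slow++,fast++
slow=3 fast=3: a[fast]=0, fast++
slow=3 fast=4: a[fast]=8≠0 swap→a[3]=8, slow++,fast++
slow=4 fast=5: a[fast]=0, fast++
slow=4 fast=6: a[fast]=0, fast++
slow=4 fast=7: a[fast]=4≠0 swap→a[4]=4, slow++,fast++
slow=5 fast=8: a[fast]=0, fast++
slow=5 fast=9: a[fast]=3≠0 swap→a[5]=3, slow++,fast++
slow=6 fast=10: a[fast]=0, fast++
slow=6 fast=11: a[fast]=9≠0 swap→a[6]=9, slow++,fast++
slow=7 fast=12: a[fast]=0, fast++
slow=7 fast=13: a[fast]=2≠0 swap→a[7]=2, slow++,fast++
slow=8 fast=14: a[fast]=0, fast++
slow=8 fast=15: a[fast]=0, fast++
slow=8 fast=16: a[fast]=0, fast++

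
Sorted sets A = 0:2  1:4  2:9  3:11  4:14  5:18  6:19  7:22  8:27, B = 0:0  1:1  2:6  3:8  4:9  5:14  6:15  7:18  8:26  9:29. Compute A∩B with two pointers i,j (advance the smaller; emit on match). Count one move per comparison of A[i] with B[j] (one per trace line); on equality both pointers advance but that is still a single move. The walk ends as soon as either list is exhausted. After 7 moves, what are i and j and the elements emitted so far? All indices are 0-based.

i=0 j=0: 2>0, j++
i=0 j=1: 2>1, j++
i=0 j=2: 2<6, i++
i=1 j=2: 4<6, i++
i=2 j=2: 9>6, j++
i=2 j=3: 9>8, j++
i=2 j=4: 9==9 emit, i++,j++

i=3, j=5, emitted=[9]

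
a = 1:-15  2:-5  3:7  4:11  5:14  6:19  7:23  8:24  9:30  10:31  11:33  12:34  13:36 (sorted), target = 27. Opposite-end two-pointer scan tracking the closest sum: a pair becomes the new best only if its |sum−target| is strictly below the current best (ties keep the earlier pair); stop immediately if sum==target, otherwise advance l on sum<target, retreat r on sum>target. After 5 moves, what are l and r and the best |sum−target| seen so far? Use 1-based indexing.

l=1 r=13: -15+36=21 d=6 *, l++
l=2 r=13: -5+36=31 d=4 *, r--
l=2 r=12: -5+34=29 d=2 *, r--
l=2 r=11: -5+33=28 d=1 *, r--
l=2 r=10: -5+31=26 d=1, l++

l=3, r=10, best |Δ|=1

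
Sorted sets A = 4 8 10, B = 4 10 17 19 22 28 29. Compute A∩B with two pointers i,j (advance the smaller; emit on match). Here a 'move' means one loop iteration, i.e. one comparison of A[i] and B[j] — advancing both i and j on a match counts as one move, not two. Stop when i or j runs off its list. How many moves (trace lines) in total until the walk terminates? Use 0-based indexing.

[i=0,j=0] 4==4 emit → i++,j++
[i=1,j=1] 8<10 → i++
[i=2,j=1] 10==10 emit → i++,j++

3 moves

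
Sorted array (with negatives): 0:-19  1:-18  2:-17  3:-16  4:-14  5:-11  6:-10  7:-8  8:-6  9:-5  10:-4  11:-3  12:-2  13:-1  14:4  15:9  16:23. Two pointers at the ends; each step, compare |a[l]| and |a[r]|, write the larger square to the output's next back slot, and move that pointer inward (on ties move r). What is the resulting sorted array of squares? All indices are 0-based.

l=0 r=16: |-19|<=|23| out[16]=529, r--
l=0 r=15: |-19|>|9| out[15]=361, l++
l=1 r=15: |-18|>|9| out[14]=324, l++
l=2 r=15: |-17|>|9| out[13]=289, l++
l=3 r=15: |-16|>|9| out[12]=256, l++
l=4 r=15: |-14|>|9| out[11]=196, l++
l=5 r=15: |-11|>|9| out[10]=121, l++
l=6 r=15: |-10|>|9| out[9]=100, l++
l=7 r=15: |-8|<=|9| out[8]=81, r--
l=7 r=14: |-8|>|4| out[7]=64, l++
l=8 r=14: |-6|>|4| out[6]=36, l++
l=9 r=14: |-5|>|4| out[5]=25, l++
l=10 r=14: |-4|<=|4| out[4]=16, r--
l=10 r=13: |-4|>|-1| out[3]=16, l++
l=11 r=13: |-3|>|-1| out[2]=9, l++
l=12 r=13: |-2|>|-1| out[1]=4, l++
l=13 r=13: |-1|<=|-1| out[0]=1, r--

[1, 4, 9, 16, 16, 25, 36, 64, 81, 100, 121, 196, 256, 289, 324, 361, 529]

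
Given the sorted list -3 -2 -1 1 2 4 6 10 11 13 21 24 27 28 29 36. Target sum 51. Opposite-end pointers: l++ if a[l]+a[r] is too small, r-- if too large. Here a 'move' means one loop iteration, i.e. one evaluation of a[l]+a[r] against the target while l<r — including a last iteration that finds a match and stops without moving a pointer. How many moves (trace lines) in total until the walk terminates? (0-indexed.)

[0,15] -3+36=33 <51 → l++
[1,15] -2+36=34 <51 → l++
[2,15] -1+36=35 <51 → l++
[3,15] 1+36=37 <51 → l++
[4,15] 2+36=38 <51 → l++
[5,15] 4+36=40 <51 → l++
[6,15] 6+36=42 <51 → l++
[7,15] 10+36=46 <51 → l++
[8,15] 11+36=47 <51 → l++
[9,15] 13+36=49 <51 → l++
[10,15] 21+36=57 >51 → r--
[10,14] 21+29=50 <51 → l++
[11,14] 24+29=53 >51 → r--
[11,13] 24+28=52 >51 → r--
[11,12] 24+27=51 → found

15 moves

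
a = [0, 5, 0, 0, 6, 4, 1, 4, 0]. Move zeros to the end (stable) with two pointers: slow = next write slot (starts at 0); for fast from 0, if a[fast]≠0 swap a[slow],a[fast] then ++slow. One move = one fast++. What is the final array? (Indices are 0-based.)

[5, 6, 4, 1, 4, 0, 0, 0, 0]

slow=0 fast=0: a[fast]=0, fast++
slow=0 fast=1: a[fast]=5≠0 swap→a[0]=5, slow++,fast++
slow=1 fast=2: a[fast]=0, fast++
slow=1 fast=3: a[fast]=0, fast++
slow=1 fast=4: a[fast]=6≠0 swap→a[1]=6, slow++,fast++
slow=2 fast=5: a[fast]=4≠0 swap→a[2]=4, slow++,fast++
slow=3 fast=6: a[fast]=1≠0 swap→a[3]=1, slow++,fast++
slow=4 fast=7: a[fast]=4≠0 swap→a[4]=4, slow++,fast++
slow=5 fast=8: a[fast]=0, fast++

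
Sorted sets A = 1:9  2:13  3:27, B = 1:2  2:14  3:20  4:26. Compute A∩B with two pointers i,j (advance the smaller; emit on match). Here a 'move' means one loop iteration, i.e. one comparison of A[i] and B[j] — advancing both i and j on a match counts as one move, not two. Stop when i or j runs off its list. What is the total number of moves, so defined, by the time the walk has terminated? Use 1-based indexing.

6 moves

i=1 j=1: 9>2, j++
i=1 j=2: 9<14, i++
i=2 j=2: 13<14, i++
i=3 j=2: 27>14, j++
i=3 j=3: 27>20, j++
i=3 j=4: 27>26, j++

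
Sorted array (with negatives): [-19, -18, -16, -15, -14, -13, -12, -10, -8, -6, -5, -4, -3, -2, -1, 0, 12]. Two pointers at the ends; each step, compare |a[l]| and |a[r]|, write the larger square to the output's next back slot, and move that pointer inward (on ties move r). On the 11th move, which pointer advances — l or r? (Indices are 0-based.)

l

l=0 r=16: |-19|>|12| out[16]=361, l++
l=1 r=16: |-18|>|12| out[15]=324, l++
l=2 r=16: |-16|>|12| out[14]=256, l++
l=3 r=16: |-15|>|12| out[13]=225, l++
l=4 r=16: |-14|>|12| out[12]=196, l++
l=5 r=16: |-13|>|12| out[11]=169, l++
l=6 r=16: |-12|<=|12| out[10]=144, r--
l=6 r=15: |-12|>|0| out[9]=144, l++
l=7 r=15: |-10|>|0| out[8]=100, l++
l=8 r=15: |-8|>|0| out[7]=64, l++
l=9 r=15: |-6|>|0| out[6]=36, l++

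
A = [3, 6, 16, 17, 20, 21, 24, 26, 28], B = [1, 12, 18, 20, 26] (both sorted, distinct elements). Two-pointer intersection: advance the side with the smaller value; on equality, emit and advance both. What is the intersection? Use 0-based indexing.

i=0 j=0: 3>1, j++
i=0 j=1: 3<12, i++
i=1 j=1: 6<12, i++
i=2 j=1: 16>12, j++
i=2 j=2: 16<18, i++
i=3 j=2: 17<18, i++
i=4 j=2: 20>18, j++
i=4 j=3: 20==20 emit, i++,j++
i=5 j=4: 21<26, i++
i=6 j=4: 24<26, i++
i=7 j=4: 26==26 emit, i++,j++

intersection = [20, 26]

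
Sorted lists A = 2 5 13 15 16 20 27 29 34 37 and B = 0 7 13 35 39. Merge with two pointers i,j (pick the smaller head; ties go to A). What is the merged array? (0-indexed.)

[0, 2, 5, 7, 13, 13, 15, 16, 20, 27, 29, 34, 35, 37, 39]

[i=0,j=0] A[i]=2>B[j]=0 take 0 → j++
[i=0,j=1] A[i]=2<=B[j]=7 take 2 → i++
[i=1,j=1] A[i]=5<=B[j]=7 take 5 → i++
[i=2,j=1] A[i]=13>B[j]=7 take 7 → j++
[i=2,j=2] A[i]=13<=B[j]=13 take 13 → i++
[i=3,j=2] A[i]=15>B[j]=13 take 13 → j++
[i=3,j=3] A[i]=15<=B[j]=35 take 15 → i++
[i=4,j=3] A[i]=16<=B[j]=35 take 16 → i++
[i=5,j=3] A[i]=20<=B[j]=35 take 20 → i++
[i=6,j=3] A[i]=27<=B[j]=35 take 27 → i++
[i=7,j=3] A[i]=29<=B[j]=35 take 29 → i++
[i=8,j=3] A[i]=34<=B[j]=35 take 34 → i++
[i=9,j=3] A[i]=37>B[j]=35 take 35 → j++
[i=9,j=4] A[i]=37<=B[j]=39 take 37 → i++
[i=10,j=4] A done, take B[j]=39 → j++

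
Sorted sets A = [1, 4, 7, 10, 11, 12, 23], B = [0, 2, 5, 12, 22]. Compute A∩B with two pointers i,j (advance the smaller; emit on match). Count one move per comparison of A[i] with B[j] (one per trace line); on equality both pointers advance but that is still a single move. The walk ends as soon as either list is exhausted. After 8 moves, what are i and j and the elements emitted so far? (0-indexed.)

i=0 j=0: 1>0, j++
i=0 j=1: 1<2, i++
i=1 j=1: 4>2, j++
i=1 j=2: 4<5, i++
i=2 j=2: 7>5, j++
i=2 j=3: 7<12, i++
i=3 j=3: 10<12, i++
i=4 j=3: 11<12, i++

i=5, j=3, emitted=[]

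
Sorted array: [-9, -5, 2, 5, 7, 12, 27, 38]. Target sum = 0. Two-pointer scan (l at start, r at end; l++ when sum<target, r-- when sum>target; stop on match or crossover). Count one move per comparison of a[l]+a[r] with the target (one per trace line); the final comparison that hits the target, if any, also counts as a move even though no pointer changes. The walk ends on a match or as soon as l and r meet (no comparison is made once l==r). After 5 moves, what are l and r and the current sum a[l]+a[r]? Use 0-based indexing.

l=1, r=3, sum=0

l=0 r=7: -9+38=29 >0, r--
l=0 r=6: -9+27=18 >0, r--
l=0 r=5: -9+12=3 >0, r--
l=0 r=4: -9+7=-2 <0, l++
l=1 r=4: -5+7=2 >0, r--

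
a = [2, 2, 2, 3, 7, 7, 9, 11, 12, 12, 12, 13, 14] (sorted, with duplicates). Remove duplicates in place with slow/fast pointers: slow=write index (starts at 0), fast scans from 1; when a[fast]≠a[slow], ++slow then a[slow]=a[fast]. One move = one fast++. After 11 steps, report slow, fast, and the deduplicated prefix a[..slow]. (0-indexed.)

(s=0,f=1) a[fast]=2=a[slow] dup → fast++
(s=0,f=2) a[fast]=2=a[slow] dup → fast++
(s=0,f=3) a[fast]=3≠a[slow]=2 write a[1]=3 → slow++,fast++
(s=1,f=4) a[fast]=7≠a[slow]=3 write a[2]=7 → slow++,fast++
(s=2,f=5) a[fast]=7=a[slow] dup → fast++
(s=2,f=6) a[fast]=9≠a[slow]=7 write a[3]=9 → slow++,fast++
(s=3,f=7) a[fast]=11≠a[slow]=9 write a[4]=11 → slow++,fast++
(s=4,f=8) a[fast]=12≠a[slow]=11 write a[5]=12 → slow++,fast++
(s=5,f=9) a[fast]=12=a[slow] dup → fast++
(s=5,f=10) a[fast]=12=a[slow] dup → fast++
(s=5,f=11) a[fast]=13≠a[slow]=12 write a[6]=13 → slow++,fast++

slow=6, fast=12, prefix=[2, 3, 7, 9, 11, 12, 13]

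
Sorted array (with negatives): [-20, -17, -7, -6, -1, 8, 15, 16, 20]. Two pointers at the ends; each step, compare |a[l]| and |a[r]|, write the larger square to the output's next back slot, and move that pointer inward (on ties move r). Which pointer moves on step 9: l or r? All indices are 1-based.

r

l=1 r=9: |-20|<=|20| out[9]=400, r--
l=1 r=8: |-20|>|16| out[8]=400, l++
l=2 r=8: |-17|>|16| out[7]=289, l++
l=3 r=8: |-7|<=|16| out[6]=256, r--
l=3 r=7: |-7|<=|15| out[5]=225, r--
l=3 r=6: |-7|<=|8| out[4]=64, r--
l=3 r=5: |-7|>|-1| out[3]=49, l++
l=4 r=5: |-6|>|-1| out[2]=36, l++
l=5 r=5: |-1|<=|-1| out[1]=1, r--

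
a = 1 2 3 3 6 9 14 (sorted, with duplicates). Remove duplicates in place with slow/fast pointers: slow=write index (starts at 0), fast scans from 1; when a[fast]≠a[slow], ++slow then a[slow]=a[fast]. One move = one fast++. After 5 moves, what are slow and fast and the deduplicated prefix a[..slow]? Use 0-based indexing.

(s=0,f=1) a[fast]=2≠a[slow]=1 write a[1]=2 → slow++,fast++
(s=1,f=2) a[fast]=3≠a[slow]=2 write a[2]=3 → slow++,fast++
(s=2,f=3) a[fast]=3=a[slow] dup → fast++
(s=2,f=4) a[fast]=6≠a[slow]=3 write a[3]=6 → slow++,fast++
(s=3,f=5) a[fast]=9≠a[slow]=6 write a[4]=9 → slow++,fast++

slow=4, fast=6, prefix=[1, 2, 3, 6, 9]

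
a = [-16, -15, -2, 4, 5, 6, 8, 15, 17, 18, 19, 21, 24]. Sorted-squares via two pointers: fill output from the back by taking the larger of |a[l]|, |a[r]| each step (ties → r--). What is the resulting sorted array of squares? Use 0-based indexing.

[4, 16, 25, 36, 64, 225, 225, 256, 289, 324, 361, 441, 576]

l=0 r=12: |-16|<=|24| out[12]=576, r--
l=0 r=11: |-16|<=|21| out[11]=441, r--
l=0 r=10: |-16|<=|19| out[10]=361, r--
l=0 r=9: |-16|<=|18| out[9]=324, r--
l=0 r=8: |-16|<=|17| out[8]=289, r--
l=0 r=7: |-16|>|15| out[7]=256, l++
l=1 r=7: |-15|<=|15| out[6]=225, r--
l=1 r=6: |-15|>|8| out[5]=225, l++
l=2 r=6: |-2|<=|8| out[4]=64, r--
l=2 r=5: |-2|<=|6| out[3]=36, r--
l=2 r=4: |-2|<=|5| out[2]=25, r--
l=2 r=3: |-2|<=|4| out[1]=16, r--
l=2 r=2: |-2|<=|-2| out[0]=4, r--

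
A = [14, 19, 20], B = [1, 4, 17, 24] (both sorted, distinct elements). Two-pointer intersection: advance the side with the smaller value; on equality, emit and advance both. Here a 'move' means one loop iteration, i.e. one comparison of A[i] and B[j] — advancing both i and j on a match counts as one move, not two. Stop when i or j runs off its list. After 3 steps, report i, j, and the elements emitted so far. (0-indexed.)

[i=0,j=0] 14>1 → j++
[i=0,j=1] 14>4 → j++
[i=0,j=2] 14<17 → i++

i=1, j=2, emitted=[]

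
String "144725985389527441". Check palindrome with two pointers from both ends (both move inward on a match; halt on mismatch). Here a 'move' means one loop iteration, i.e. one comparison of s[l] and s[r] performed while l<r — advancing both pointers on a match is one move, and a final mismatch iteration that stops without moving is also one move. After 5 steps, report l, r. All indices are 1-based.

l=1 r=18: '1'=='1', l++,r--
l=2 r=17: '4'=='4', l++,r--
l=3 r=16: '4'=='4', l++,r--
l=4 r=15: '7'=='7', l++,r--
l=5 r=14: '2'=='2', l++,r--

l=6, r=13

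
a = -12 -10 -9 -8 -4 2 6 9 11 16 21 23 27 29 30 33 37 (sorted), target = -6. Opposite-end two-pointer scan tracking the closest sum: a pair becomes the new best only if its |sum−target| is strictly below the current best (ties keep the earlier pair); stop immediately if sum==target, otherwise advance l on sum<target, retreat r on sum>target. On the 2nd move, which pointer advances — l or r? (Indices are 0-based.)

l=0 r=16: -12+37=25 d=31 *, r--
l=0 r=15: -12+33=21 d=27 *, r--

r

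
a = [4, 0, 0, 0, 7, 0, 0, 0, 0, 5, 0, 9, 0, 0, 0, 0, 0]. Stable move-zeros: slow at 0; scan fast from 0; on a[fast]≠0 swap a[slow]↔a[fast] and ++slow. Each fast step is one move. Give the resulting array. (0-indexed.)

slow=0 fast=0: a[fast]=4≠0 swap→a[0]=4, slow++,fast++
slow=1 fast=1: a[fast]=0, fast++
slow=1 fast=2: a[fast]=0, fast++
slow=1 fast=3: a[fast]=0, fast++
slow=1 fast=4: a[fast]=7≠0 swap→a[1]=7, slow++,fast++
slow=2 fast=5: a[fast]=0, fast++
slow=2 fast=6: a[fast]=0, fast++
slow=2 fast=7: a[fast]=0, fast++
slow=2 fast=8: a[fast]=0, fast++
slow=2 fast=9: a[fast]=5≠0 swap→a[2]=5, slow++,fast++
slow=3 fast=10: a[fast]=0, fast++
slow=3 fast=11: a[fast]=9≠0 swap→a[3]=9, slow++,fast++
slow=4 fast=12: a[fast]=0, fast++
slow=4 fast=13: a[fast]=0, fast++
slow=4 fast=14: a[fast]=0, fast++
slow=4 fast=15: a[fast]=0, fast++
slow=4 fast=16: a[fast]=0, fast++

[4, 7, 5, 9, 0, 0, 0, 0, 0, 0, 0, 0, 0, 0, 0, 0, 0]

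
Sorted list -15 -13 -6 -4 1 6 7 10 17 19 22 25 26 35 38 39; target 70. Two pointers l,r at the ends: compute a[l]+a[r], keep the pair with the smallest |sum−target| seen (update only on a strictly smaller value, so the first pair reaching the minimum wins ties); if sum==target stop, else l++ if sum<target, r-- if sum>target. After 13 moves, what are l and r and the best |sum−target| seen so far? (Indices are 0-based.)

l=13, r=15, best |Δ|=5

[0,15] -15+39=24 d=46 * → l++
[1,15] -13+39=26 d=44 * → l++
[2,15] -6+39=33 d=37 * → l++
[3,15] -4+39=35 d=35 * → l++
[4,15] 1+39=40 d=30 * → l++
[5,15] 6+39=45 d=25 * → l++
[6,15] 7+39=46 d=24 * → l++
[7,15] 10+39=49 d=21 * → l++
[8,15] 17+39=56 d=14 * → l++
[9,15] 19+39=58 d=12 * → l++
[10,15] 22+39=61 d=9 * → l++
[11,15] 25+39=64 d=6 * → l++
[12,15] 26+39=65 d=5 * → l++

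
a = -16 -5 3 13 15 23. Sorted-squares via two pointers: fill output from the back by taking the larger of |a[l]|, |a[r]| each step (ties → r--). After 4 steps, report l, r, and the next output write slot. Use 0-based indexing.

[0,5] |-16|<=|23| out[5]=529 → r--
[0,4] |-16|>|15| out[4]=256 → l++
[1,4] |-5|<=|15| out[3]=225 → r--
[1,3] |-5|<=|13| out[2]=169 → r--

l=1, r=2, next write slot=1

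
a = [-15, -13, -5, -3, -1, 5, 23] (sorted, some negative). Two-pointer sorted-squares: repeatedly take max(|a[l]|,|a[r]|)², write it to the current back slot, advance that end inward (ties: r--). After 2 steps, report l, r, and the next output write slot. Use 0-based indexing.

l=0 r=6: |-15|<=|23| out[6]=529, r--
l=0 r=5: |-15|>|5| out[5]=225, l++

l=1, r=5, next write slot=4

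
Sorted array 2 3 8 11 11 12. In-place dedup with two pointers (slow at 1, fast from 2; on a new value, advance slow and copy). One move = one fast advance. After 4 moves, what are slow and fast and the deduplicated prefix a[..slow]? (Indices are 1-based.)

slow=4, fast=6, prefix=[2, 3, 8, 11]

(s=1,f=2) a[fast]=3≠a[slow]=2 write a[2]=3 → slow++,fast++
(s=2,f=3) a[fast]=8≠a[slow]=3 write a[3]=8 → slow++,fast++
(s=3,f=4) a[fast]=11≠a[slow]=8 write a[4]=11 → slow++,fast++
(s=4,f=5) a[fast]=11=a[slow] dup → fast++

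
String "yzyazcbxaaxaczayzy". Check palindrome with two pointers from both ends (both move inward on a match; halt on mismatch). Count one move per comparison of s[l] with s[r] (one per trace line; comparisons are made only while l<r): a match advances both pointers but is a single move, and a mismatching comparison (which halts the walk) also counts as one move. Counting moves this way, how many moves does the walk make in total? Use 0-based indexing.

7 moves

l=0 r=17: 'y'=='y', l++,r--
l=1 r=16: 'z'=='z', l++,r--
l=2 r=15: 'y'=='y', l++,r--
l=3 r=14: 'a'=='a', l++,r--
l=4 r=13: 'z'=='z', l++,r--
l=5 r=12: 'c'=='c', l++,r--
l=6 r=11: 'b'!='a', stop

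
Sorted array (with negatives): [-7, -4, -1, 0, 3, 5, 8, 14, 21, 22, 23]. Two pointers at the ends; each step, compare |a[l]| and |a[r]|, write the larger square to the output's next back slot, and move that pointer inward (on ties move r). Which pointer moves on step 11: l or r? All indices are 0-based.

l=0 r=10: |-7|<=|23| out[10]=529, r--
l=0 r=9: |-7|<=|22| out[9]=484, r--
l=0 r=8: |-7|<=|21| out[8]=441, r--
l=0 r=7: |-7|<=|14| out[7]=196, r--
l=0 r=6: |-7|<=|8| out[6]=64, r--
l=0 r=5: |-7|>|5| out[5]=49, l++
l=1 r=5: |-4|<=|5| out[4]=25, r--
l=1 r=4: |-4|>|3| out[3]=16, l++
l=2 r=4: |-1|<=|3| out[2]=9, r--
l=2 r=3: |-1|>|0| out[1]=1, l++
l=3 r=3: |0|<=|0| out[0]=0, r--

r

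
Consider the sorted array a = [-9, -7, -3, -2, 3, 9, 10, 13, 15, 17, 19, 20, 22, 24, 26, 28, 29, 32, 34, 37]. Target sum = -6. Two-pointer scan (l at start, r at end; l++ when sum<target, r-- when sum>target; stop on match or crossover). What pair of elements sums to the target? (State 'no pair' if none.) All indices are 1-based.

l=1 r=20: -9+37=28 >-6, r--
l=1 r=19: -9+34=25 >-6, r--
l=1 r=18: -9+32=23 >-6, r--
l=1 r=17: -9+29=20 >-6, r--
l=1 r=16: -9+28=19 >-6, r--
l=1 r=15: -9+26=17 >-6, r--
l=1 r=14: -9+24=15 >-6, r--
l=1 r=13: -9+22=13 >-6, r--
l=1 r=12: -9+20=11 >-6, r--
l=1 r=11: -9+19=10 >-6, r--
l=1 r=10: -9+17=8 >-6, r--
l=1 r=9: -9+15=6 >-6, r--
l=1 r=8: -9+13=4 >-6, r--
l=1 r=7: -9+10=1 >-6, r--
l=1 r=6: -9+9=0 >-6, r--
l=1 r=5: -9+3=-6, found

(-9, 3)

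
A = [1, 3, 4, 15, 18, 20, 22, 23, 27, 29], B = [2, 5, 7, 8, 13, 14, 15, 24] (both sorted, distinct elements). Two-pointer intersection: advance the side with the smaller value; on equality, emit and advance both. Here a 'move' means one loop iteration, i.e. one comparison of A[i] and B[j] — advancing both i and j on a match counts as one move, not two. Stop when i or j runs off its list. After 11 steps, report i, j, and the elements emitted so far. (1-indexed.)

i=6, j=8, emitted=[15]

[i=1,j=1] 1<2 → i++
[i=2,j=1] 3>2 → j++
[i=2,j=2] 3<5 → i++
[i=3,j=2] 4<5 → i++
[i=4,j=2] 15>5 → j++
[i=4,j=3] 15>7 → j++
[i=4,j=4] 15>8 → j++
[i=4,j=5] 15>13 → j++
[i=4,j=6] 15>14 → j++
[i=4,j=7] 15==15 emit → i++,j++
[i=5,j=8] 18<24 → i++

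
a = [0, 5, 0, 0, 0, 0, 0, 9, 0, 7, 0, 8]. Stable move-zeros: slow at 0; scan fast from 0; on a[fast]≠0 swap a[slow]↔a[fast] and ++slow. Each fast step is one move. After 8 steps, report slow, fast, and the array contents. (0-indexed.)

slow=2, fast=8, a=[5, 9, 0, 0, 0, 0, 0, 0, 0, 7, 0, 8]

slow=0 fast=0: a[fast]=0, fast++
slow=0 fast=1: a[fast]=5≠0 swap→a[0]=5, slow++,fast++
slow=1 fast=2: a[fast]=0, fast++
slow=1 fast=3: a[fast]=0, fast++
slow=1 fast=4: a[fast]=0, fast++
slow=1 fast=5: a[fast]=0, fast++
slow=1 fast=6: a[fast]=0, fast++
slow=1 fast=7: a[fast]=9≠0 swap→a[1]=9, slow++,fast++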